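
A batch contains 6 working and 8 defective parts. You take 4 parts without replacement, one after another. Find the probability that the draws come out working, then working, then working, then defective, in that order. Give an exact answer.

Chain rule:
P = 6/14 × 5/13 × 4/12 × 8/11 = 960/24024 = 40/1001.

40/1001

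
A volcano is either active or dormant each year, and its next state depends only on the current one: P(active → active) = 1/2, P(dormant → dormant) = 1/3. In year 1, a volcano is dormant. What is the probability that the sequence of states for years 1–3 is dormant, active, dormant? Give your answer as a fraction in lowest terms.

1/3

Year 1 is given. For each transition, use the conditional probability from the current state:
P(active | dormant) = 2/3; P(dormant | active) = 1/2.
P = 2/3 × 1/2 = 2/6 = 1/3.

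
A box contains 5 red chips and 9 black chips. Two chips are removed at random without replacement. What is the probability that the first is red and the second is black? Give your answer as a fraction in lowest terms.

45/182

Each draw changes the counts, so multiply the conditional probabilities along the sequence:
P = 5/14 × 9/13 = 45/182.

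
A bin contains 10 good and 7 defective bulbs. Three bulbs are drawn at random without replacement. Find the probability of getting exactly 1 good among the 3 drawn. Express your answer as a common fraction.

One ordering (good drawn first) has probability 10/17 × 7/16 × 6/15 = 420/4080 = 7/68.
There are C(3,1) = 3 such orderings, each equally likely, so P = 3 × 7/68 = 21/68.

21/68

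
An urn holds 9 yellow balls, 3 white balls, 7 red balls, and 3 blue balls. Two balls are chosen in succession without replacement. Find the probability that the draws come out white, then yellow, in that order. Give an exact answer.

Chain rule:
P = 3/22 × 9/21 = 27/462 = 9/154.

9/154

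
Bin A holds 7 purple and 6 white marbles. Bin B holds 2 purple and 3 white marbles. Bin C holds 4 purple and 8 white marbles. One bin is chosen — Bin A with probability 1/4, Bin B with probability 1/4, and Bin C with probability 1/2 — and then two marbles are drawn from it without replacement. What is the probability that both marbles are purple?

197/1430

From Bin A: P(both purple) = (7/13)(6/12) = 7/26.
From Bin B: P(both purple) = (2/5)(1/4) = 1/10.
From Bin C: P(both purple) = (4/12)(3/11) = 1/11.
Total probability = (1/4)(7/26) + (1/4)(1/10) + (1/2)(1/11) = 197/1430.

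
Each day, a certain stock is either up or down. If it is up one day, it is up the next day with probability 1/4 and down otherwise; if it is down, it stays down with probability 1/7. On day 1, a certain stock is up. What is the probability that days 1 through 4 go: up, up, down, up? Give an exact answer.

Day 1 is given. For each transition, use the conditional probability from the current state:
P(up | up) = 1/4; P(down | up) = 3/4; P(up | down) = 6/7.
P = 1/4 × 3/4 × 6/7 = 18/112 = 9/56.

9/56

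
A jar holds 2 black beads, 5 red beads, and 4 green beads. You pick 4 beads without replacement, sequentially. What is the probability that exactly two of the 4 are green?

21/55

One ordering (green drawn first) has probability 4/11 × 3/10 × 7/9 × 6/8 = 504/7920 = 7/110.
There are C(4,2) = 6 such orderings, each equally likely, so P = 6 × 7/110 = 21/55.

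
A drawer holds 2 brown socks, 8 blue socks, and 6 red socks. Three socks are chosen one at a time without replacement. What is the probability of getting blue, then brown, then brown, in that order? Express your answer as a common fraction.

Multiply the probability of each draw given the previous ones:
P = 8/16 × 2/15 × 1/14 = 16/3360 = 1/210.

1/210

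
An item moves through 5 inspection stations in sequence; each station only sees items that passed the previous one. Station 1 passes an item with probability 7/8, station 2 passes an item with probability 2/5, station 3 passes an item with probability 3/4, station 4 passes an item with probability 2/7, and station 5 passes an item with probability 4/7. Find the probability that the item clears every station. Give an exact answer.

Multiplying along the chain,
P = 7/8 × 2/5 × 3/4 × 2/7 × 4/7 = 336/7840 = 3/70.

3/70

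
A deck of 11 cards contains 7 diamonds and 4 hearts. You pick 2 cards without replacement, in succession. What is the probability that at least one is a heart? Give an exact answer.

P(no hearts) = 7/11 × 6/10 = 42/110 = 21/55.
P(at least one) = 1 − 21/55 = 34/55.

34/55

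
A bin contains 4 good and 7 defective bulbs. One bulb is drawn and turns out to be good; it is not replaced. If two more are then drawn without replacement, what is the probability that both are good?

With the first bulb removed, 3 good remain out of 10.
P = 3/10 × 2/9 = 6/90 = 1/15.

1/15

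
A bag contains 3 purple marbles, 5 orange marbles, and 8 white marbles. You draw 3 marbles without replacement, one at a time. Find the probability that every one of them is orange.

P(every draw is orange) = 5/16 × 4/15 × 3/14 = 60/3360 = 1/56.

1/56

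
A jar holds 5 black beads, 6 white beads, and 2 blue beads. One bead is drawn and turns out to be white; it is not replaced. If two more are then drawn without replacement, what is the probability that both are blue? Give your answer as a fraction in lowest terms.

1/66

After the first draw, 2 of the remaining 12 beads are blue.
P = 2/12 × 1/11 = 2/132 = 1/66.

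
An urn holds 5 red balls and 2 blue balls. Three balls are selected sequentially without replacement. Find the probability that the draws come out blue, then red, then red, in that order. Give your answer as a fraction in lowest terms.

Each draw changes the counts, so multiply the conditional probabilities along the sequence:
P = 2/7 × 5/6 × 4/5 = 40/210 = 4/21.

4/21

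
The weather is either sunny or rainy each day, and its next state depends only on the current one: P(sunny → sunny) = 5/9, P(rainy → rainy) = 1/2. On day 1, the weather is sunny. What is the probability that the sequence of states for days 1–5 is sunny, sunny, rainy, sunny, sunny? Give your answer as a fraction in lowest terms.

50/729

Day 1 is given. For each transition, use the conditional probability from the current state:
P(sunny | sunny) = 5/9; P(rainy | sunny) = 4/9; P(sunny | rainy) = 1/2; P(sunny | sunny) = 5/9.
P = 5/9 × 4/9 × 1/2 × 5/9 = 100/1458 = 50/729.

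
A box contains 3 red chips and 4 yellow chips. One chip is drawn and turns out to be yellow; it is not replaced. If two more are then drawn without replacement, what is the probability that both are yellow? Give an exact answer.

After the first draw, 3 of the remaining 6 chips are yellow.
P = 3/6 × 2/5 = 6/30 = 1/5.

1/5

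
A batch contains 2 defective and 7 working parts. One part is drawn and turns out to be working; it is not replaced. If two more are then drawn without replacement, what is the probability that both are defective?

1/28

With the first part removed, 2 defective remain out of 8.
P = 2/8 × 1/7 = 2/56 = 1/28.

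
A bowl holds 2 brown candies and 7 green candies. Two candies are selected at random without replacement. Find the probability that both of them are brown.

P(all brown) = 2/9 × 1/8 = 2/72 = 1/36.

1/36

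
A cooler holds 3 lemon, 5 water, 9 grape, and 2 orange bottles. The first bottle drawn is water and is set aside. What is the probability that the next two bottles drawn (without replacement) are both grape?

4/17

After the first draw, 9 of the remaining 18 bottles are grape.
P = 9/18 × 8/17 = 72/306 = 4/17.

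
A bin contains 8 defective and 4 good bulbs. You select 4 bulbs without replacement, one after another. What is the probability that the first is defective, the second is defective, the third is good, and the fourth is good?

28/495

Chain rule:
P = 8/12 × 7/11 × 4/10 × 3/9 = 672/11880 = 28/495.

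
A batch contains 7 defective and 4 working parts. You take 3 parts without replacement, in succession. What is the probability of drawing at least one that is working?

P(no working) = 7/11 × 6/10 × 5/9 = 210/990 = 7/33.
P(at least one) = 1 − 7/33 = 26/33.

26/33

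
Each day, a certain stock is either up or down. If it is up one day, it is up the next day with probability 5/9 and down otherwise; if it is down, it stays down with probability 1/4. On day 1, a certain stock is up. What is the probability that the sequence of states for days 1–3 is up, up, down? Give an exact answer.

Day 1 is given. For each transition, use the conditional probability from the current state:
P(up | up) = 5/9; P(down | up) = 4/9.
P = 5/9 × 4/9 = 20/81.

20/81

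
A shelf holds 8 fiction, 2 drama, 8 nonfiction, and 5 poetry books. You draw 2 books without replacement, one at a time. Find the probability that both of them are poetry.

P(all poetry) = 5/23 × 4/22 = 20/506 = 10/253.

10/253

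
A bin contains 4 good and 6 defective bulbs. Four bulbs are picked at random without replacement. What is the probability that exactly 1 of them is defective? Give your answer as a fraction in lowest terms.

One ordering (defective drawn first) has probability 6/10 × 4/9 × 3/8 × 2/7 = 144/5040 = 1/35.
There are C(4,1) = 4 such orderings, each equally likely, so P = 4 × 1/35 = 4/35.

4/35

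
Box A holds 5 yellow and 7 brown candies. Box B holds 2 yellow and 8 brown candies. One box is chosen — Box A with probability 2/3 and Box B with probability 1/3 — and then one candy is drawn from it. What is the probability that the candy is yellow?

31/90

From Box A: P(yellow) = 5/12.
From Box B: P(yellow) = 2/10.
Total probability = (2/3)(5/12) + (1/3)(2/10) = 31/90.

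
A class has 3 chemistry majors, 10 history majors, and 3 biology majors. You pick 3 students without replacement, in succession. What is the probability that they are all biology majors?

1/560

P(all biology majors) = 3/16 × 2/15 × 1/14 = 6/3360 = 1/560.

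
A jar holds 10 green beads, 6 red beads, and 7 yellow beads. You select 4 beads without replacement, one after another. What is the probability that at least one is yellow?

201/253

P(no yellow) = 16/23 × 15/22 × 14/21 × 13/20 = 43680/212520 = 52/253.
P(at least one) = 1 − 52/253 = 201/253.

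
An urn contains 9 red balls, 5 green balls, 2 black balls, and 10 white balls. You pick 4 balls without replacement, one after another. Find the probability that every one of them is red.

P(every draw is red) = 9/26 × 8/25 × 7/24 × 6/23 = 3024/358800 = 63/7475.

63/7475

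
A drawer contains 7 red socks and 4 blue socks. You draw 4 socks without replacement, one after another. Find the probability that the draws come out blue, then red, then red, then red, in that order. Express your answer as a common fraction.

Each draw changes the counts, so multiply the conditional probabilities along the sequence:
P = 4/11 × 7/10 × 6/9 × 5/8 = 840/7920 = 7/66.

7/66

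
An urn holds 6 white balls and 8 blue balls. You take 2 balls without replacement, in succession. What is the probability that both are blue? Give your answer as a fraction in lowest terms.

4/13

P(every draw is blue) = 8/14 × 7/13 = 56/182 = 4/13.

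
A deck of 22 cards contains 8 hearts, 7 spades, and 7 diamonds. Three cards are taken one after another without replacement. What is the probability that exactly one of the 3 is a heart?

26/55

One ordering (a heart drawn first) has probability 8/22 × 14/21 × 13/20 = 1456/9240 = 26/165.
There are C(3,1) = 3 such orderings, each equally likely, so P = 3 × 26/165 = 26/55.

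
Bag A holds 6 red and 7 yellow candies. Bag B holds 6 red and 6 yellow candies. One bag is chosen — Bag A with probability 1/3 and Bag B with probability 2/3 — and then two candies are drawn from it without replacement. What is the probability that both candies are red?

From Bag A: P(both red) = (6/13)(5/12) = 5/26.
From Bag B: P(both red) = (6/12)(5/11) = 5/22.
Total probability = (1/3)(5/26) + (2/3)(5/22) = 185/858.

185/858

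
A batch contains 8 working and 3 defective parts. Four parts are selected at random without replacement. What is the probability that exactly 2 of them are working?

14/55

One ordering (working drawn first) has probability 8/11 × 7/10 × 3/9 × 2/8 = 336/7920 = 7/165.
There are C(4,2) = 6 such orderings, each equally likely, so P = 6 × 7/165 = 14/55.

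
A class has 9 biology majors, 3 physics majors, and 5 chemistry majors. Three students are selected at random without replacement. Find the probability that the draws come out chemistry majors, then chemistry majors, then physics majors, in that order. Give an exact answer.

1/68

Chain rule:
P = 5/17 × 4/16 × 3/15 = 60/4080 = 1/68.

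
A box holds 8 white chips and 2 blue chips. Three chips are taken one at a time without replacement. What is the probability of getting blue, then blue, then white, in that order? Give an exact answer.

1/45

Multiply the probability of each draw given the previous ones:
P = 2/10 × 1/9 × 8/8 = 16/720 = 1/45.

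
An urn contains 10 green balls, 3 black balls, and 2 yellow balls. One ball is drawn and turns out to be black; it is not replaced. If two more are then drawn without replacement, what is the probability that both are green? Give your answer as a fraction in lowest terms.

45/91

With the first ball removed, 10 green remain out of 14.
P = 10/14 × 9/13 = 90/182 = 45/91.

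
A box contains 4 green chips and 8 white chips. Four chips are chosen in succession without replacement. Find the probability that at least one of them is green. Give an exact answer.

85/99

P(no green) = 8/12 × 7/11 × 6/10 × 5/9 = 1680/11880 = 14/99.
P(at least one) = 1 − 14/99 = 85/99.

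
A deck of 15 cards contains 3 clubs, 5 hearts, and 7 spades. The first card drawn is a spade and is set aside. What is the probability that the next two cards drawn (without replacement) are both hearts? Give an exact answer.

After the first draw, 5 of the remaining 14 cards are hearts.
P = 5/14 × 4/13 = 20/182 = 10/91.

10/91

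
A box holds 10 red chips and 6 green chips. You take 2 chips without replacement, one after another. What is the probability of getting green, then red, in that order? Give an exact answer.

1/4

Chain rule:
P = 6/16 × 10/15 = 60/240 = 1/4.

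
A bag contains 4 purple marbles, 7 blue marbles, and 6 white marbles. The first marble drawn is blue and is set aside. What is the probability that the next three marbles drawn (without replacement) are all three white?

With the first marble removed, 6 white remain out of 16.
P = 6/16 × 5/15 × 4/14 = 120/3360 = 1/28.

1/28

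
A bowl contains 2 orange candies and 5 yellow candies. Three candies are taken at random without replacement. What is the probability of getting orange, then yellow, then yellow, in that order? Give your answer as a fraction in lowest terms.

4/21

Multiply the probability of each draw given the previous ones:
P = 2/7 × 5/6 × 4/5 = 40/210 = 4/21.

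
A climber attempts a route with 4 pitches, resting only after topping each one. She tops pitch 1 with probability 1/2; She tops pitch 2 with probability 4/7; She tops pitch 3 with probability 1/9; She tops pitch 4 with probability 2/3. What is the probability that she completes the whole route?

4/189

The events are sequential, so multiply the conditional probabilities:
P = 1/2 × 4/7 × 1/9 × 2/3 = 8/378 = 4/189.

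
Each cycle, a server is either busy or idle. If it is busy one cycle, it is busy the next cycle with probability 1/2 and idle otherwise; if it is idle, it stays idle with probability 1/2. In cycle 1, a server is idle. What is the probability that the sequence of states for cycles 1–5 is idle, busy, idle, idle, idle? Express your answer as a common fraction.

1/16

Cycle 1 is given. For each transition, use the conditional probability from the current state:
P(busy | idle) = 1/2; P(idle | busy) = 1/2; P(idle | idle) = 1/2; P(idle | idle) = 1/2.
P = 1/2 × 1/2 × 1/2 × 1/2 = 1/16.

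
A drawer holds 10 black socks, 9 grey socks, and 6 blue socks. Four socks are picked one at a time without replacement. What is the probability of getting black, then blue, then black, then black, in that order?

18/1265

Chain rule:
P = 10/25 × 6/24 × 9/23 × 8/22 = 4320/303600 = 18/1265.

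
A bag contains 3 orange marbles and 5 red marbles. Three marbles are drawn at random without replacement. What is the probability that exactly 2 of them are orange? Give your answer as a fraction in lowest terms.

15/56

One ordering (orange drawn first) has probability 3/8 × 2/7 × 5/6 = 30/336 = 5/56.
There are C(3,2) = 3 such orderings, each equally likely, so P = 3 × 5/56 = 15/56.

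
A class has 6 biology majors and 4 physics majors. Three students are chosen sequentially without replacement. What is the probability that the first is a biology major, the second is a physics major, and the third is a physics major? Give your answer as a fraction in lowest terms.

Chain rule:
P = 6/10 × 4/9 × 3/8 = 72/720 = 1/10.

1/10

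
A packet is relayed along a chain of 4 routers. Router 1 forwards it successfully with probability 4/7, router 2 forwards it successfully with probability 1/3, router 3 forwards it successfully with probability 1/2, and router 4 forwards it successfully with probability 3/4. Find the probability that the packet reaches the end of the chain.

1/14

Each stage is reached only if all earlier stages succeed, so
P = 4/7 × 1/3 × 1/2 × 3/4 = 12/168 = 1/14.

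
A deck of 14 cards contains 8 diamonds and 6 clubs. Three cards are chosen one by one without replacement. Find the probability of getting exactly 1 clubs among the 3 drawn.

6/13

One ordering (a club drawn first) has probability 6/14 × 8/13 × 7/12 = 336/2184 = 2/13.
There are C(3,1) = 3 such orderings, each equally likely, so P = 3 × 2/13 = 6/13.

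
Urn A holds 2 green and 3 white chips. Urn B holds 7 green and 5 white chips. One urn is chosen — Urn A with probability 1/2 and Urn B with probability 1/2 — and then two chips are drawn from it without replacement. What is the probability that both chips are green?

23/110

From Urn A: P(both green) = (2/5)(1/4) = 1/10.
From Urn B: P(both green) = (7/12)(6/11) = 7/22.
Total probability = (1/2)(1/10) + (1/2)(7/22) = 23/110.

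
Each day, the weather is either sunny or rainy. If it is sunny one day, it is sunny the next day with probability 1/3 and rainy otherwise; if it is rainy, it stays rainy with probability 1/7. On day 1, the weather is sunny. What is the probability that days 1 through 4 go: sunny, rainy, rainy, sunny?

Day 1 is given. For each transition, use the conditional probability from the current state:
P(rainy | sunny) = 2/3; P(rainy | rainy) = 1/7; P(sunny | rainy) = 6/7.
P = 2/3 × 1/7 × 6/7 = 12/147 = 4/49.

4/49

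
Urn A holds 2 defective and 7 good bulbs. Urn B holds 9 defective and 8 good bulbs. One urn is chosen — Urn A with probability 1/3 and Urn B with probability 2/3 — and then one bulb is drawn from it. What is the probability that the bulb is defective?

196/459

From Urn A: P(defective) = 2/9.
From Urn B: P(defective) = 9/17.
Total probability = (1/3)(2/9) + (2/3)(9/17) = 196/459.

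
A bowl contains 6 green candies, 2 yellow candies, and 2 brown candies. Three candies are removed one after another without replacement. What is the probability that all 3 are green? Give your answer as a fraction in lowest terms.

P(every draw is green) = 6/10 × 5/9 × 4/8 = 120/720 = 1/6.

1/6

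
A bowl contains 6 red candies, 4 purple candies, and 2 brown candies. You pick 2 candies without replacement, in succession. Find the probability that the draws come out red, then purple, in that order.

2/11

Multiply the probability of each draw given the previous ones:
P = 6/12 × 4/11 = 24/132 = 2/11.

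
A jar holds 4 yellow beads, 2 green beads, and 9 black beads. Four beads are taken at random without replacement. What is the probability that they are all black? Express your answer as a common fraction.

6/65

P = 9/15 × 8/14 × 7/13 × 6/12 = 3024/32760 = 6/65.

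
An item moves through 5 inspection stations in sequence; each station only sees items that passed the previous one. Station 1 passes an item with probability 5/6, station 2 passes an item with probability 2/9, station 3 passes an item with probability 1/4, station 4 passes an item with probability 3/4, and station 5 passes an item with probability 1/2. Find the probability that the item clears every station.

The events are sequential, so multiply the conditional probabilities:
P = 5/6 × 2/9 × 1/4 × 3/4 × 1/2 = 30/1728 = 5/288.

5/288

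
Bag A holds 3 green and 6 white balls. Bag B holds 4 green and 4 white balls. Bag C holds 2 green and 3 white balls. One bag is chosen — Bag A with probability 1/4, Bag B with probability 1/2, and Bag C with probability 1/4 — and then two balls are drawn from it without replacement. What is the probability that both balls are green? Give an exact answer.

From Bag A: P(both green) = (3/9)(2/8) = 1/12.
From Bag B: P(both green) = (4/8)(3/7) = 3/14.
From Bag C: P(both green) = (2/5)(1/4) = 1/10.
Total probability = (1/4)(1/12) + (1/2)(3/14) + (1/4)(1/10) = 257/1680.

257/1680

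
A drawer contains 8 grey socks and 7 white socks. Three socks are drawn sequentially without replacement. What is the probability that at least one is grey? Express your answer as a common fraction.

P(no grey) = 7/15 × 6/14 × 5/13 = 210/2730 = 1/13.
P(at least one) = 1 − 1/13 = 12/13.

12/13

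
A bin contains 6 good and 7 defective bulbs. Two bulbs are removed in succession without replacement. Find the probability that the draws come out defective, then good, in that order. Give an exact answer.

Each draw changes the counts, so multiply the conditional probabilities along the sequence:
P = 7/13 × 6/12 = 42/156 = 7/26.

7/26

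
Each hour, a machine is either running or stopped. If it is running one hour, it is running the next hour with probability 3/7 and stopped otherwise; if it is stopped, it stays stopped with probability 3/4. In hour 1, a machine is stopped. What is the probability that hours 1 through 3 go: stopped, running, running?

Hour 1 is given. For each transition, use the conditional probability from the current state:
P(running | stopped) = 1/4; P(running | running) = 3/7.
P = 1/4 × 3/7 = 3/28.

3/28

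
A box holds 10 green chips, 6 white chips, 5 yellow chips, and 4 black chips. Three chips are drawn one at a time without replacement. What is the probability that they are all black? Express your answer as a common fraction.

P = 4/25 × 3/24 × 2/23 = 24/13800 = 1/575.

1/575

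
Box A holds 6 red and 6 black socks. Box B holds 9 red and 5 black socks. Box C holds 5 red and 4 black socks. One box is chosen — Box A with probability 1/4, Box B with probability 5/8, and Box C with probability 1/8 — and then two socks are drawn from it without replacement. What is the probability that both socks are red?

From Box A: P(both red) = (6/12)(5/11) = 5/22.
From Box B: P(both red) = (9/14)(8/13) = 36/91.
From Box C: P(both red) = (5/9)(4/8) = 5/18.
Total probability = (1/4)(5/22) + (5/8)(36/91) + (1/8)(5/18) = 48835/144144.

48835/144144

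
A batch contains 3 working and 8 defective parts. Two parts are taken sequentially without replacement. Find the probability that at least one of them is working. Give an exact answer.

27/55

P(no working) = 8/11 × 7/10 = 56/110 = 28/55.
P(at least one) = 1 − 28/55 = 27/55.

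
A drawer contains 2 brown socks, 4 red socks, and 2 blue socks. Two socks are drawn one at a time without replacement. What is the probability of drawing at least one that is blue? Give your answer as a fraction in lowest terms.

P(no blue) = 6/8 × 5/7 = 30/56 = 15/28.
P(at least one) = 1 − 15/28 = 13/28.

13/28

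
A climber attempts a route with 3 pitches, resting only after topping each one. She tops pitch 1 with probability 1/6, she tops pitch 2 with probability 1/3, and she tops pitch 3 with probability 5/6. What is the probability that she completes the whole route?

Multiplying along the chain,
P = 1/6 × 1/3 × 5/6 = 5/108.

5/108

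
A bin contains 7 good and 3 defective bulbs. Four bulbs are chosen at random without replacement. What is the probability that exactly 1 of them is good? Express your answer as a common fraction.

1/30

One ordering (good drawn first) has probability 7/10 × 3/9 × 2/8 × 1/7 = 42/5040 = 1/120.
There are C(4,1) = 4 such orderings, each equally likely, so P = 4 × 1/120 = 1/30.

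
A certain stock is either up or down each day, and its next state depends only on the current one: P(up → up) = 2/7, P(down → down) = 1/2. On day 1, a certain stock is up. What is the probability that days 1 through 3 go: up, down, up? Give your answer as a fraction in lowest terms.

Day 1 is given. For each transition, use the conditional probability from the current state:
P(down | up) = 5/7; P(up | down) = 1/2.
P = 5/7 × 1/2 = 5/14.

5/14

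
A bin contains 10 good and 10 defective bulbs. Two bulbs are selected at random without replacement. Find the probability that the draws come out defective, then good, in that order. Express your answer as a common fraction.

5/19

Multiply the probability of each draw given the previous ones:
P = 10/20 × 10/19 = 100/380 = 5/19.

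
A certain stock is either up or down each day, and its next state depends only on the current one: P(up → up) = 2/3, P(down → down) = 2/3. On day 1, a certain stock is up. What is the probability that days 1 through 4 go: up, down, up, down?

1/27

Day 1 is given. For each transition, use the conditional probability from the current state:
P(down | up) = 1/3; P(up | down) = 1/3; P(down | up) = 1/3.
P = 1/3 × 1/3 × 1/3 = 1/27.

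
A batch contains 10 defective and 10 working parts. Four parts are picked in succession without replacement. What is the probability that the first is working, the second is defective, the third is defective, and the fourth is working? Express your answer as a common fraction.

Multiply the probability of each draw given the previous ones:
P = 10/20 × 10/19 × 9/18 × 9/17 = 8100/116280 = 45/646.

45/646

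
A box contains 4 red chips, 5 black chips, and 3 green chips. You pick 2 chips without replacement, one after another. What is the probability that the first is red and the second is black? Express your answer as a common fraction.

Multiply the probability of each draw given the previous ones:
P = 4/12 × 5/11 = 20/132 = 5/33.

5/33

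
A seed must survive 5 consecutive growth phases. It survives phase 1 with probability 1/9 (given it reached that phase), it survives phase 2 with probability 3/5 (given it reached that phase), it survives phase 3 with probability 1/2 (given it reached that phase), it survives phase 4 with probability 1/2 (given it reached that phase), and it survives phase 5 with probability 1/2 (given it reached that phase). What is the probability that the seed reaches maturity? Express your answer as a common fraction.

1/120

Multiplying along the chain,
P = 1/9 × 3/5 × 1/2 × 1/2 × 1/2 = 3/360 = 1/120.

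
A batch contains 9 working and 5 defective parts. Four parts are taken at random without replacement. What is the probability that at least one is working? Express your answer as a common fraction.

P(no working) = 5/14 × 4/13 × 3/12 × 2/11 = 120/24024 = 5/1001.
P(at least one) = 1 − 5/1001 = 996/1001.

996/1001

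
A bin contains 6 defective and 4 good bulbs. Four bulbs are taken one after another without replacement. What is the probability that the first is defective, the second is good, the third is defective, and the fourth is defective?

2/21

Chain rule:
P = 6/10 × 4/9 × 5/8 × 4/7 = 480/5040 = 2/21.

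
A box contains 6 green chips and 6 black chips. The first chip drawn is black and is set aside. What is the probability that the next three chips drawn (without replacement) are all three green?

4/33

After the first draw, 6 of the remaining 11 chips are green.
P = 6/11 × 5/10 × 4/9 = 120/990 = 4/33.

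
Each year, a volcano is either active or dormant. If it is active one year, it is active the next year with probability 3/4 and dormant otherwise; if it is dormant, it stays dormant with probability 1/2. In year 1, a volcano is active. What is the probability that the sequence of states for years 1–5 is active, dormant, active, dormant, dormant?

Year 1 is given. For each transition, use the conditional probability from the current state:
P(dormant | active) = 1/4; P(active | dormant) = 1/2; P(dormant | active) = 1/4; P(dormant | dormant) = 1/2.
P = 1/4 × 1/2 × 1/4 × 1/2 = 1/64.

1/64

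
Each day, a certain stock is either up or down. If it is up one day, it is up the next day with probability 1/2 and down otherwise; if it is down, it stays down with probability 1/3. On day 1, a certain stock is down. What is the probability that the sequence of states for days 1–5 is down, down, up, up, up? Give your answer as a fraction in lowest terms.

Day 1 is given. For each transition, use the conditional probability from the current state:
P(down | down) = 1/3; P(up | down) = 2/3; P(up | up) = 1/2; P(up | up) = 1/2.
P = 1/3 × 2/3 × 1/2 × 1/2 = 2/36 = 1/18.

1/18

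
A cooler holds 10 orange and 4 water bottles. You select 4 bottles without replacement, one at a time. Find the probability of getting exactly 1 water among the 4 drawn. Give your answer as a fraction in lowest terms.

480/1001

One ordering (water drawn first) has probability 4/14 × 10/13 × 9/12 × 8/11 = 2880/24024 = 120/1001.
There are C(4,1) = 4 such orderings, each equally likely, so P = 4 × 120/1001 = 480/1001.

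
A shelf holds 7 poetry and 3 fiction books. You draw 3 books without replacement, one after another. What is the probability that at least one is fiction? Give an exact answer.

17/24

P(no fiction) = 7/10 × 6/9 × 5/8 = 210/720 = 7/24.
P(at least one) = 1 − 7/24 = 17/24.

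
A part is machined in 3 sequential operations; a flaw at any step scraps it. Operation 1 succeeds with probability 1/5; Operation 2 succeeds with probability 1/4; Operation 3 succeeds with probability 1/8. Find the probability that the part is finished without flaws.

1/160

Each stage is reached only if all earlier stages succeed, so
P = 1/5 × 1/4 × 1/8 = 1/160.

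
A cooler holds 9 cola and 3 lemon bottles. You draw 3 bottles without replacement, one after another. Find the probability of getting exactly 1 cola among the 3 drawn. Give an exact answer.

27/220

One ordering (cola drawn first) has probability 9/12 × 3/11 × 2/10 = 54/1320 = 9/220.
There are C(3,1) = 3 such orderings, each equally likely, so P = 3 × 9/220 = 27/220.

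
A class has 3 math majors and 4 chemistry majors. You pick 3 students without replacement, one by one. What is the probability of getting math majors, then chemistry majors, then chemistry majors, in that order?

6/35

Chain rule:
P = 3/7 × 4/6 × 3/5 = 36/210 = 6/35.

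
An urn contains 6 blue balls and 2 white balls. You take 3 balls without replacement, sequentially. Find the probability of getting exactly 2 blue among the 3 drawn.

One ordering (blue drawn first) has probability 6/8 × 5/7 × 2/6 = 60/336 = 5/28.
There are C(3,2) = 3 such orderings, each equally likely, so P = 3 × 5/28 = 15/28.

15/28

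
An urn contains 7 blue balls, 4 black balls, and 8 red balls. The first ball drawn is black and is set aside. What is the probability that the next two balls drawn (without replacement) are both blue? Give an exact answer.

7/51

With the first ball removed, 7 blue remain out of 18.
P = 7/18 × 6/17 = 42/306 = 7/51.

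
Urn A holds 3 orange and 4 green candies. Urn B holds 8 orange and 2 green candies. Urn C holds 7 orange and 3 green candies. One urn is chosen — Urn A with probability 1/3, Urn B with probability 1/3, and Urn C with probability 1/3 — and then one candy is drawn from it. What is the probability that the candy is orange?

From Urn A: P(orange) = 3/7.
From Urn B: P(orange) = 8/10.
From Urn C: P(orange) = 7/10.
Total probability = (1/3)(3/7) + (1/3)(8/10) + (1/3)(7/10) = 9/14.

9/14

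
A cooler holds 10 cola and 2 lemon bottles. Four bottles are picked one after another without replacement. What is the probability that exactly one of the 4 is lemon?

16/33

One ordering (lemon drawn first) has probability 2/12 × 10/11 × 9/10 × 8/9 = 1440/11880 = 4/33.
There are C(4,1) = 4 such orderings, each equally likely, so P = 4 × 4/33 = 16/33.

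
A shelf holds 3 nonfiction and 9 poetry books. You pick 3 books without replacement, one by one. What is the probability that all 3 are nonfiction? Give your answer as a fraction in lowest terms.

P = 3/12 × 2/11 × 1/10 = 6/1320 = 1/220.

1/220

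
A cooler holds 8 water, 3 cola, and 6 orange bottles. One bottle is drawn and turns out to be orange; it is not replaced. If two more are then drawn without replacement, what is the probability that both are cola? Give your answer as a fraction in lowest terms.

After the first draw, 3 of the remaining 16 bottles are cola.
P = 3/16 × 2/15 = 6/240 = 1/40.

1/40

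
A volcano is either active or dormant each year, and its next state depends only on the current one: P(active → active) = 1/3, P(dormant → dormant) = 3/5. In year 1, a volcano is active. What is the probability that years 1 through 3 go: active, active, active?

1/9

Year 1 is given. For each transition, use the conditional probability from the current state:
P(active | active) = 1/3; P(active | active) = 1/3.
P = 1/3 × 1/3 = 1/9.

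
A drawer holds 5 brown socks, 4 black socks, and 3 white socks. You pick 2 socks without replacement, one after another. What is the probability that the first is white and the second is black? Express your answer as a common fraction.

1/11

Multiply the probability of each draw given the previous ones:
P = 3/12 × 4/11 = 12/132 = 1/11.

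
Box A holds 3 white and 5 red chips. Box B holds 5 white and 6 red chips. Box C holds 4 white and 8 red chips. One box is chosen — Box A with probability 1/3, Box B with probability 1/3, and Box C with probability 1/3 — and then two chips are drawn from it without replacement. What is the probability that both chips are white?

39/308

From Box A: P(both white) = (3/8)(2/7) = 3/28.
From Box B: P(both white) = (5/11)(4/10) = 2/11.
From Box C: P(both white) = (4/12)(3/11) = 1/11.
Total probability = (1/3)(3/28) + (1/3)(2/11) + (1/3)(1/11) = 39/308.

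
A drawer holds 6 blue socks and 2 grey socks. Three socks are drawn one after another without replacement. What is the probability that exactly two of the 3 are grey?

One ordering (grey drawn first) has probability 2/8 × 1/7 × 6/6 = 12/336 = 1/28.
There are C(3,2) = 3 such orderings, each equally likely, so P = 3 × 1/28 = 3/28.

3/28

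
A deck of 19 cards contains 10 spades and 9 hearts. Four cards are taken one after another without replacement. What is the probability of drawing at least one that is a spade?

P(no spades) = 9/19 × 8/18 × 7/17 × 6/16 = 3024/93024 = 21/646.
P(at least one) = 1 − 21/646 = 625/646.

625/646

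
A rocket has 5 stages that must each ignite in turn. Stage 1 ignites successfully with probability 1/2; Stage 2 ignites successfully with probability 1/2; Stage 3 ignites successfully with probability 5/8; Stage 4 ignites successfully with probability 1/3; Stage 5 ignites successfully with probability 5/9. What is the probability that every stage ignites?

Multiplying along the chain,
P = 1/2 × 1/2 × 5/8 × 1/3 × 5/9 = 25/864.

25/864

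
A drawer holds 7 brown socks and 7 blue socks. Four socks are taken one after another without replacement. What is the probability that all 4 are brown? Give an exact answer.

5/143

P = 7/14 × 6/13 × 5/12 × 4/11 = 840/24024 = 5/143.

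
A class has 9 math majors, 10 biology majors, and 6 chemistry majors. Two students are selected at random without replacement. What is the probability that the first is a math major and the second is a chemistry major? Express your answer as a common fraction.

9/100

Multiply the probability of each draw given the previous ones:
P = 9/25 × 6/24 = 54/600 = 9/100.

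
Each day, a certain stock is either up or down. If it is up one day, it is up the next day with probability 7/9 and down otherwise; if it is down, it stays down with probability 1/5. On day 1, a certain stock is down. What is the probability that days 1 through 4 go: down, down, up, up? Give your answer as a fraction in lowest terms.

Day 1 is given. For each transition, use the conditional probability from the current state:
P(down | down) = 1/5; P(up | down) = 4/5; P(up | up) = 7/9.
P = 1/5 × 4/5 × 7/9 = 28/225.

28/225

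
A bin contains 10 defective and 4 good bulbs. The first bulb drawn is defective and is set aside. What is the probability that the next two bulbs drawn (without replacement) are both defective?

With the first bulb removed, 9 defective remain out of 13.
P = 9/13 × 8/12 = 72/156 = 6/13.

6/13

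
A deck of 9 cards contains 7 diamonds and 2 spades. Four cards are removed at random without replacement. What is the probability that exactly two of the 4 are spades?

One ordering (spades drawn first) has probability 2/9 × 1/8 × 7/7 × 6/6 = 84/3024 = 1/36.
There are C(4,2) = 6 such orderings, each equally likely, so P = 6 × 1/36 = 1/6.

1/6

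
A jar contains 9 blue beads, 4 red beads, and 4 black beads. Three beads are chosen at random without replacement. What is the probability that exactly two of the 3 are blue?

One ordering (blue drawn first) has probability 9/17 × 8/16 × 8/15 = 576/4080 = 12/85.
There are C(3,2) = 3 such orderings, each equally likely, so P = 3 × 12/85 = 36/85.

36/85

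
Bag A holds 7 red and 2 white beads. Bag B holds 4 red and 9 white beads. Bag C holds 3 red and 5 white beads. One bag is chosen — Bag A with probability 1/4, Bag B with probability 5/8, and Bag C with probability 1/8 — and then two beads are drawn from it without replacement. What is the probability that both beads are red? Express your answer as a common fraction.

1811/8736

From Bag A: P(both red) = (7/9)(6/8) = 7/12.
From Bag B: P(both red) = (4/13)(3/12) = 1/13.
From Bag C: P(both red) = (3/8)(2/7) = 3/28.
Total probability = (1/4)(7/12) + (5/8)(1/13) + (1/8)(3/28) = 1811/8736.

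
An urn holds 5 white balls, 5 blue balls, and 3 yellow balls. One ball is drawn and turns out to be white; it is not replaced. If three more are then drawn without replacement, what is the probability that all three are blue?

1/22

With the first ball removed, 5 blue remain out of 12.
P = 5/12 × 4/11 × 3/10 = 60/1320 = 1/22.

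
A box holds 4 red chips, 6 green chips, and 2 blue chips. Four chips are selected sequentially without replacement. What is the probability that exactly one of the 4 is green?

8/33

One ordering (green drawn first) has probability 6/12 × 6/11 × 5/10 × 4/9 = 720/11880 = 2/33.
There are C(4,1) = 4 such orderings, each equally likely, so P = 4 × 2/33 = 8/33.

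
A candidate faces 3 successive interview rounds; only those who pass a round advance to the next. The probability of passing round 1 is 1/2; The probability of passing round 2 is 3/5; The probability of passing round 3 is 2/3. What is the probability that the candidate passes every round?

The events are sequential, so multiply the conditional probabilities:
P = 1/2 × 3/5 × 2/3 = 6/30 = 1/5.

1/5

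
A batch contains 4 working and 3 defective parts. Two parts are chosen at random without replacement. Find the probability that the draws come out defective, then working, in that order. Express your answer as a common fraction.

Chain rule:
P = 3/7 × 4/6 = 12/42 = 2/7.

2/7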